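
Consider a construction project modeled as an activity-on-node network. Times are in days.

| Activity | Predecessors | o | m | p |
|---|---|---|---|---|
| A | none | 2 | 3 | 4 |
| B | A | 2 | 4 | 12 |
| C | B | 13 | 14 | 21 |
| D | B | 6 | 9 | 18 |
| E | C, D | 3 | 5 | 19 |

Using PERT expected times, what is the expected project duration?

te_A = (2 + 4·3 + 4)/6 = 18/6 = 3
te_B = (2 + 4·4 + 12)/6 = 30/6 = 5
te_C = (13 + 4·14 + 21)/6 = 90/6 = 15
te_D = (6 + 4·9 + 18)/6 = 60/6 = 10
te_E = (3 + 4·5 + 19)/6 = 42/6 = 7

Forward pass:
ES_A = 0; EF_A = 3
ES_B = 3; EF_B = 3+5 = 8
ES_C = 8; EF_C = 8+15 = 23
ES_D = 8; EF_D = 8+10 = 18
ES_E = max(EF_C=23, EF_D=18) = 23; EF_E = 23+7 = 30
Expected project duration μ = 30 days. Critical path: A → B → C → E.

30 days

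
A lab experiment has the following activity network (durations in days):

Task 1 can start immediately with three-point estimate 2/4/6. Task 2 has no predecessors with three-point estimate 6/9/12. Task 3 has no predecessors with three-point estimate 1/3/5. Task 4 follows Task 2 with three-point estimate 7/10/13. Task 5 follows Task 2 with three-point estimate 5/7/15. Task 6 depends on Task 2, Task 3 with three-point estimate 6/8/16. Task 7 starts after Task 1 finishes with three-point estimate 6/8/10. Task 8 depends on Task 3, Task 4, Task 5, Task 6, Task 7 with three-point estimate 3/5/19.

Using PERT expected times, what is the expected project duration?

te_Task 1 = (2 + 4·4 + 6)/6 = 24/6 = 4
te_Task 2 = (6 + 4·9 + 12)/6 = 54/6 = 9
te_Task 3 = (1 + 4·3 + 5)/6 = 18/6 = 3
te_Task 4 = (7 + 4·10 + 13)/6 = 60/6 = 10
te_Task 5 = (5 + 4·7 + 15)/6 = 48/6 = 8
te_Task 6 = (6 + 4·8 + 16)/6 = 54/6 = 9
te_Task 7 = (6 + 4·8 + 10)/6 = 48/6 = 8
te_Task 8 = (3 + 4·5 + 19)/6 = 42/6 = 7

Forward pass:
ES_Task 1 = 0; EF_Task 1 = 4
ES_Task 2 = 0; EF_Task 2 = 9
ES_Task 3 = 0; EF_Task 3 = 3
ES_Task 4 = 9; EF_Task 4 = 9+10 = 19
ES_Task 5 = 9; EF_Task 5 = 9+8 = 17
ES_Task 6 = max(EF_Task 2=9, EF_Task 3=3) = 9; EF_Task 6 = 9+9 = 18
ES_Task 7 = 4; EF_Task 7 = 4+8 = 12
ES_Task 8 = max(EF_Task 3=3, EF_Task 4=19, EF_Task 5=17, EF_Task 6=18, EF_Task 7=12) = 19; EF_Task 8 = 19+7 = 26
Expected project duration μ = 26 days. Critical path: Task 2 → Task 4 → Task 8.

26 days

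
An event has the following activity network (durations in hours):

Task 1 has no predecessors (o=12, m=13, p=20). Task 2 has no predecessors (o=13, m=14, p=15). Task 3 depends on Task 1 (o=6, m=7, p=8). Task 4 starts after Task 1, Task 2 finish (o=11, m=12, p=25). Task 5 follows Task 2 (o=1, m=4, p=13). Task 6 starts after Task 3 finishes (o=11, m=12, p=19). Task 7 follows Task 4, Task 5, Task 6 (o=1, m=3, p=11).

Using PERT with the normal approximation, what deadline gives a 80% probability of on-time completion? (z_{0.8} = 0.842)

40.1 hours

te_Task 1 = (12 + 4·13 + 20)/6 = 84/6 = 14; σ²_Task 1 = ((20−12)/6)² = 1.778
te_Task 2 = (13 + 4·14 + 15)/6 = 84/6 = 14; σ²_Task 2 = ((15−13)/6)² = 0.111
te_Task 3 = (6 + 4·7 + 8)/6 = 42/6 = 7; σ²_Task 3 = ((8−6)/6)² = 0.111
te_Task 4 = (11 + 4·12 + 25)/6 = 84/6 = 14; σ²_Task 4 = ((25−11)/6)² = 5.444
te_Task 5 = (1 + 4·4 + 13)/6 = 30/6 = 5; σ²_Task 5 = ((13−1)/6)² = 4.000
te_Task 6 = (11 + 4·12 + 19)/6 = 78/6 = 13; σ²_Task 6 = ((19−11)/6)² = 1.778
te_Task 7 = (1 + 4·3 + 11)/6 = 24/6 = 4; σ²_Task 7 = ((11−1)/6)² = 2.778

Forward pass:
ES_Task 1 = 0; EF_Task 1 = 14
ES_Task 2 = 0; EF_Task 2 = 14
ES_Task 3 = 14; EF_Task 3 = 14+7 = 21
ES_Task 4 = max(EF_Task 1=14, EF_Task 2=14) = 14; EF_Task 4 = 14+14 = 28
ES_Task 5 = 14; EF_Task 5 = 14+5 = 19
ES_Task 6 = 21; EF_Task 6 = 21+13 = 34
ES_Task 7 = max(EF_Task 4=28, EF_Task 5=19, EF_Task 6=34) = 34; EF_Task 7 = 34+4 = 38
Expected project duration μ = 38 hours. Critical path: Task 1 → Task 3 → Task 6 → Task 7.

Variance along critical path = 1.778 + 0.111 + 1.778 + 2.778 = 6.444; σ = 2.539 hours.
D = μ + z·σ = 38 + 0.842·2.539 = 40.1 hours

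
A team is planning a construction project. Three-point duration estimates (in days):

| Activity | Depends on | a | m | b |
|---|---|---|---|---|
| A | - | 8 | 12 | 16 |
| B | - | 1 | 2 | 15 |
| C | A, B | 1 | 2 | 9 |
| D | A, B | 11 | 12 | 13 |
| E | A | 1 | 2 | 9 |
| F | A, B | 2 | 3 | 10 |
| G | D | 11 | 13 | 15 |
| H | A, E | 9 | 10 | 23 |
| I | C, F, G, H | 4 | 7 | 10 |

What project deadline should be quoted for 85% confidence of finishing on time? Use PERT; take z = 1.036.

45.9 days

te_A = (8 + 4·12 + 16)/6 = 72/6 = 12; σ²_A = ((16−8)/6)² = 1.778
te_B = (1 + 4·2 + 15)/6 = 24/6 = 4; σ²_B = ((15−1)/6)² = 5.444
te_C = (1 + 4·2 + 9)/6 = 18/6 = 3; σ²_C = ((9−1)/6)² = 1.778
te_D = (11 + 4·12 + 13)/6 = 72/6 = 12; σ²_D = ((13−11)/6)² = 0.111
te_E = (1 + 4·2 + 9)/6 = 18/6 = 3; σ²_E = ((9−1)/6)² = 1.778
te_F = (2 + 4·3 + 10)/6 = 24/6 = 4; σ²_F = ((10−2)/6)² = 1.778
te_G = (11 + 4·13 + 15)/6 = 78/6 = 13; σ²_G = ((15−11)/6)² = 0.444
te_H = (9 + 4·10 + 23)/6 = 72/6 = 12; σ²_H = ((23−9)/6)² = 5.444
te_I = (4 + 4·7 + 10)/6 = 42/6 = 7; σ²_I = ((10−4)/6)² = 1.000

Forward pass:
ES_A = 0; EF_A = 12
ES_B = 0; EF_B = 4
ES_C = max(EF_A=12, EF_B=4) = 12; EF_C = 12+3 = 15
ES_D = max(EF_A=12, EF_B=4) = 12; EF_D = 12+12 = 24
ES_E = 12; EF_E = 12+3 = 15
ES_F = max(EF_A=12, EF_B=4) = 12; EF_F = 12+4 = 16
ES_G = 24; EF_G = 24+13 = 37
ES_H = max(EF_A=12, EF_E=15) = 15; EF_H = 15+12 = 27
ES_I = max(EF_C=15, EF_F=16, EF_G=37, EF_H=27) = 37; EF_I = 37+7 = 44
Expected project duration μ = 44 days. Critical path: A → D → G → I.

Variance along critical path = 1.778 + 0.111 + 0.444 + 1.000 = 3.333; σ = 1.826 days.
D = μ + z·σ = 44 + 1.036·1.826 = 45.9 days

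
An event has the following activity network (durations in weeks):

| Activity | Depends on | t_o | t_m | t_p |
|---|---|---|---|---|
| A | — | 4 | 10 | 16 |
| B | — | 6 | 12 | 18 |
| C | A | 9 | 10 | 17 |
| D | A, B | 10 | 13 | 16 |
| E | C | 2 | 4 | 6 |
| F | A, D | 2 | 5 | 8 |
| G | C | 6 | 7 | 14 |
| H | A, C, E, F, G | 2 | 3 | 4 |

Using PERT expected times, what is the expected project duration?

33 weeks

te_A = (4 + 4·10 + 16)/6 = 60/6 = 10
te_B = (6 + 4·12 + 18)/6 = 72/6 = 12
te_C = (9 + 4·10 + 17)/6 = 66/6 = 11
te_D = (10 + 4·13 + 16)/6 = 78/6 = 13
te_E = (2 + 4·4 + 6)/6 = 24/6 = 4
te_F = (2 + 4·5 + 8)/6 = 30/6 = 5
te_G = (6 + 4·7 + 14)/6 = 48/6 = 8
te_H = (2 + 4·3 + 4)/6 = 18/6 = 3

Forward pass:
ES_A = 0; EF_A = 10
ES_B = 0; EF_B = 12
ES_C = 10; EF_C = 10+11 = 21
ES_D = max(EF_A=10, EF_B=12) = 12; EF_D = 12+13 = 25
ES_E = 21; EF_E = 21+4 = 25
ES_F = max(EF_A=10, EF_D=25) = 25; EF_F = 25+5 = 30
ES_G = 21; EF_G = 21+8 = 29
ES_H = max(EF_A=10, EF_C=21, EF_E=25, EF_F=30, EF_G=29) = 30; EF_H = 30+3 = 33
Expected project duration μ = 33 weeks. Critical path: B → D → F → H.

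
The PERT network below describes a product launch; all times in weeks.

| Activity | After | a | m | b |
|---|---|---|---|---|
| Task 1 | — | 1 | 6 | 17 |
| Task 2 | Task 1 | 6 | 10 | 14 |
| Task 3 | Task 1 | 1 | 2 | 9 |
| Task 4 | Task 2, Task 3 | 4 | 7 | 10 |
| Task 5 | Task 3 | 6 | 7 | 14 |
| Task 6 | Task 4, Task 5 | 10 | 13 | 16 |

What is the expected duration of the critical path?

te_Task 1 = (1 + 4·6 + 17)/6 = 42/6 = 7
te_Task 2 = (6 + 4·10 + 14)/6 = 60/6 = 10
te_Task 3 = (1 + 4·2 + 9)/6 = 18/6 = 3
te_Task 4 = (4 + 4·7 + 10)/6 = 42/6 = 7
te_Task 5 = (6 + 4·7 + 14)/6 = 48/6 = 8
te_Task 6 = (10 + 4·13 + 16)/6 = 78/6 = 13

Forward pass:
ES_Task 1 = 0; EF_Task 1 = 7
ES_Task 2 = 7; EF_Task 2 = 7+10 = 17
ES_Task 3 = 7; EF_Task 3 = 7+3 = 10
ES_Task 4 = max(EF_Task 2=17, EF_Task 3=10) = 17; EF_Task 4 = 17+7 = 24
ES_Task 5 = 10; EF_Task 5 = 10+8 = 18
ES_Task 6 = max(EF_Task 4=24, EF_Task 5=18) = 24; EF_Task 6 = 24+13 = 37
Expected project duration μ = 37 weeks. Critical path: Task 1 → Task 2 → Task 4 → Task 6.

37 weeks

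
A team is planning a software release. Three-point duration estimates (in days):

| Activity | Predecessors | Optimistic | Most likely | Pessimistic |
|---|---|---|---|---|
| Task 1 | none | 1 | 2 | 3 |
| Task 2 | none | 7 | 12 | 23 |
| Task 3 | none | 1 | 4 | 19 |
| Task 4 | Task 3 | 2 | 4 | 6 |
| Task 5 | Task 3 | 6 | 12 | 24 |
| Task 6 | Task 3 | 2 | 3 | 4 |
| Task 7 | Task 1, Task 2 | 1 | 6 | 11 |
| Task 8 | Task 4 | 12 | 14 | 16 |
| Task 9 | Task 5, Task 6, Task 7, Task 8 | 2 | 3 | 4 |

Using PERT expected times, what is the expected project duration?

27 days

te_Task 1 = (1 + 4·2 + 3)/6 = 12/6 = 2
te_Task 2 = (7 + 4·12 + 23)/6 = 78/6 = 13
te_Task 3 = (1 + 4·4 + 19)/6 = 36/6 = 6
te_Task 4 = (2 + 4·4 + 6)/6 = 24/6 = 4
te_Task 5 = (6 + 4·12 + 24)/6 = 78/6 = 13
te_Task 6 = (2 + 4·3 + 4)/6 = 18/6 = 3
te_Task 7 = (1 + 4·6 + 11)/6 = 36/6 = 6
te_Task 8 = (12 + 4·14 + 16)/6 = 84/6 = 14
te_Task 9 = (2 + 4·3 + 4)/6 = 18/6 = 3

Forward pass:
ES_Task 1 = 0; EF_Task 1 = 2
ES_Task 2 = 0; EF_Task 2 = 13
ES_Task 3 = 0; EF_Task 3 = 6
ES_Task 4 = 6; EF_Task 4 = 6+4 = 10
ES_Task 5 = 6; EF_Task 5 = 6+13 = 19
ES_Task 6 = 6; EF_Task 6 = 6+3 = 9
ES_Task 7 = max(EF_Task 1=2, EF_Task 2=13) = 13; EF_Task 7 = 13+6 = 19
ES_Task 8 = 10; EF_Task 8 = 10+14 = 24
ES_Task 9 = max(EF_Task 5=19, EF_Task 6=9, EF_Task 7=19, EF_Task 8=24) = 24; EF_Task 9 = 24+3 = 27
Expected project duration μ = 27 days. Critical path: Task 3 → Task 4 → Task 8 → Task 9.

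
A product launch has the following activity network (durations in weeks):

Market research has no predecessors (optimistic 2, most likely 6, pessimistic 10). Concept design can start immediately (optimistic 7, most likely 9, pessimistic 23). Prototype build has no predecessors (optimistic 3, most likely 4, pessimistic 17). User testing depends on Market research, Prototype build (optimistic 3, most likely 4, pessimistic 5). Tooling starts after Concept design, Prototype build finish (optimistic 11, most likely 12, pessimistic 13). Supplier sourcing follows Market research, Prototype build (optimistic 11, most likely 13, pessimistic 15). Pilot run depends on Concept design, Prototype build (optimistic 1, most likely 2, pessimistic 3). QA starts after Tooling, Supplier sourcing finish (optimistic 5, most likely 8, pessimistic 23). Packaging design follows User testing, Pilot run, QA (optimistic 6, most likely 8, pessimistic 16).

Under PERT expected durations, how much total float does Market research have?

te_Market research = (2 + 4·6 + 10)/6 = 36/6 = 6
te_Concept design = (7 + 4·9 + 23)/6 = 66/6 = 11
te_Prototype build = (3 + 4·4 + 17)/6 = 36/6 = 6
te_User testing = (3 + 4·4 + 5)/6 = 24/6 = 4
te_Tooling = (11 + 4·12 + 13)/6 = 72/6 = 12
te_Supplier sourcing = (11 + 4·13 + 15)/6 = 78/6 = 13
te_Pilot run = (1 + 4·2 + 3)/6 = 12/6 = 2
te_QA = (5 + 4·8 + 23)/6 = 60/6 = 10
te_Packaging design = (6 + 4·8 + 16)/6 = 54/6 = 9

Forward pass:
ES_Market research = 0; EF_Market research = 6
ES_Concept design = 0; EF_Concept design = 11
ES_Prototype build = 0; EF_Prototype build = 6
ES_User testing = max(EF_Market research=6, EF_Prototype build=6) = 6; EF_User testing = 6+4 = 10
ES_Tooling = max(EF_Concept design=11, EF_Prototype build=6) = 11; EF_Tooling = 11+12 = 23
ES_Supplier sourcing = max(EF_Market research=6, EF_Prototype build=6) = 6; EF_Supplier sourcing = 6+13 = 19
ES_Pilot run = max(EF_Concept design=11, EF_Prototype build=6) = 11; EF_Pilot run = 11+2 = 13
ES_QA = max(EF_Tooling=23, EF_Supplier sourcing=19) = 23; EF_QA = 23+10 = 33
ES_Packaging design = max(EF_User testing=10, EF_Pilot run=13, EF_QA=33) = 33; EF_Packaging design = 33+9 = 42
Expected project duration μ = 42 weeks. Critical path: Concept design → Tooling → QA → Packaging design.

Backward pass:
LF_Packaging design = 42; LS_Packaging design = 42−9 = 33
LF_QA = LS_Packaging design = 33; LS_QA = 33−10 = 23
LF_Pilot run = LS_Packaging design = 33; LS_Pilot run = 33−2 = 31
LF_Supplier sourcing = LS_QA = 23; LS_Supplier sourcing = 23−13 = 10
LF_Tooling = LS_QA = 23; LS_Tooling = 23−12 = 11
LF_User testing = LS_Packaging design = 33; LS_User testing = 33−4 = 29
LF_Prototype build = min(LS_User testing=29, LS_Tooling=11, LS_Supplier sourcing=10, LS_Pilot run=31) = 10; LS_Prototype build = 10−6 = 4
LF_Concept design = min(LS_Tooling=11, LS_Pilot run=31) = 11; LS_Concept design = 11−11 = 0
LF_Market research = min(LS_User testing=29, LS_Supplier sourcing=10) = 10; LS_Market research = 10−6 = 4
Slack_Market research = LS_Market research − ES_Market research = 4 − 0 = 4

4 weeks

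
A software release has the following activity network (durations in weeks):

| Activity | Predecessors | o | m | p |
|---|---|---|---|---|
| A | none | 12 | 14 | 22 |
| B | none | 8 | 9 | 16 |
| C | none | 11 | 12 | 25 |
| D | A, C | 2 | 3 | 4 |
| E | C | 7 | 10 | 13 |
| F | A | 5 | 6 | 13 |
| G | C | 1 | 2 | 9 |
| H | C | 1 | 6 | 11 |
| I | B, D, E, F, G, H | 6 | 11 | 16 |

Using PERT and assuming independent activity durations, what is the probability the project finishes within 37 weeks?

te_A = (12 + 4·14 + 22)/6 = 90/6 = 15; σ²_A = ((22−12)/6)² = 2.778
te_B = (8 + 4·9 + 16)/6 = 60/6 = 10; σ²_B = ((16−8)/6)² = 1.778
te_C = (11 + 4·12 + 25)/6 = 84/6 = 14; σ²_C = ((25−11)/6)² = 5.444
te_D = (2 + 4·3 + 4)/6 = 18/6 = 3; σ²_D = ((4−2)/6)² = 0.111
te_E = (7 + 4·10 + 13)/6 = 60/6 = 10; σ²_E = ((13−7)/6)² = 1.000
te_F = (5 + 4·6 + 13)/6 = 42/6 = 7; σ²_F = ((13−5)/6)² = 1.778
te_G = (1 + 4·2 + 9)/6 = 18/6 = 3; σ²_G = ((9−1)/6)² = 1.778
te_H = (1 + 4·6 + 11)/6 = 36/6 = 6; σ²_H = ((11−1)/6)² = 2.778
te_I = (6 + 4·11 + 16)/6 = 66/6 = 11; σ²_I = ((16−6)/6)² = 2.778

Forward pass:
ES_A = 0; EF_A = 15
ES_B = 0; EF_B = 10
ES_C = 0; EF_C = 14
ES_D = max(EF_A=15, EF_C=14) = 15; EF_D = 15+3 = 18
ES_E = 14; EF_E = 14+10 = 24
ES_F = 15; EF_F = 15+7 = 22
ES_G = 14; EF_G = 14+3 = 17
ES_H = 14; EF_H = 14+6 = 20
ES_I = max(EF_B=10, EF_D=18, EF_E=24, EF_F=22, EF_G=17, EF_H=20) = 24; EF_I = 24+11 = 35
Expected project duration μ = 35 weeks. Critical path: C → E → I.

Variance along critical path = 5.444 + 1.000 + 2.778 = 9.222; σ = √9.222 = 3.037 weeks.
Z = (37 − 35) / 3.037 = 0.659
P(T ≤ 37) = Φ(0.659) ≈ 0.745

0.745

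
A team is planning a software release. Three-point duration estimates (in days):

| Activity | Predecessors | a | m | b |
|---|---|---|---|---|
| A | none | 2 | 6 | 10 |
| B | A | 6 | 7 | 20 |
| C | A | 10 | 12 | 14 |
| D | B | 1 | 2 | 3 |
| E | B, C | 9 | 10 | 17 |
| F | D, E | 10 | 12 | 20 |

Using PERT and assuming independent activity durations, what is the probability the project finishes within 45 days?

0.875

te_A = (2 + 4·6 + 10)/6 = 36/6 = 6; σ²_A = ((10−2)/6)² = 1.778
te_B = (6 + 4·7 + 20)/6 = 54/6 = 9; σ²_B = ((20−6)/6)² = 5.444
te_C = (10 + 4·12 + 14)/6 = 72/6 = 12; σ²_C = ((14−10)/6)² = 0.444
te_D = (1 + 4·2 + 3)/6 = 12/6 = 2; σ²_D = ((3−1)/6)² = 0.111
te_E = (9 + 4·10 + 17)/6 = 66/6 = 11; σ²_E = ((17−9)/6)² = 1.778
te_F = (10 + 4·12 + 20)/6 = 78/6 = 13; σ²_F = ((20−10)/6)² = 2.778

Forward pass:
ES_A = 0; EF_A = 6
ES_B = 6; EF_B = 6+9 = 15
ES_C = 6; EF_C = 6+12 = 18
ES_D = 15; EF_D = 15+2 = 17
ES_E = max(EF_B=15, EF_C=18) = 18; EF_E = 18+11 = 29
ES_F = max(EF_D=17, EF_E=29) = 29; EF_F = 29+13 = 42
Expected project duration μ = 42 days. Critical path: A → C → E → F.

Variance along critical path = 1.778 + 0.444 + 1.778 + 2.778 = 6.778; σ = √6.778 = 2.603 days.
Z = (45 − 42) / 2.603 = 1.152
P(T ≤ 45) = Φ(1.152) ≈ 0.875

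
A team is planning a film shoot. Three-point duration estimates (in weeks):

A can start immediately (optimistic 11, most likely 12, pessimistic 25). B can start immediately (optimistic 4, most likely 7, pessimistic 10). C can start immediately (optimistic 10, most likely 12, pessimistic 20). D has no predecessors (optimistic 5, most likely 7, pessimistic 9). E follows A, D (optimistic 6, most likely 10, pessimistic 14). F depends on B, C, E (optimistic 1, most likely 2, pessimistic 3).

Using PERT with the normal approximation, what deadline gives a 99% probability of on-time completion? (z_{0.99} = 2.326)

32.3 weeks

te_A = (11 + 4·12 + 25)/6 = 84/6 = 14; σ²_A = ((25−11)/6)² = 5.444
te_B = (4 + 4·7 + 10)/6 = 42/6 = 7; σ²_B = ((10−4)/6)² = 1.000
te_C = (10 + 4·12 + 20)/6 = 78/6 = 13; σ²_C = ((20−10)/6)² = 2.778
te_D = (5 + 4·7 + 9)/6 = 42/6 = 7; σ²_D = ((9−5)/6)² = 0.444
te_E = (6 + 4·10 + 14)/6 = 60/6 = 10; σ²_E = ((14−6)/6)² = 1.778
te_F = (1 + 4·2 + 3)/6 = 12/6 = 2; σ²_F = ((3−1)/6)² = 0.111

Forward pass:
ES_A = 0; EF_A = 14
ES_B = 0; EF_B = 7
ES_C = 0; EF_C = 13
ES_D = 0; EF_D = 7
ES_E = max(EF_A=14, EF_D=7) = 14; EF_E = 14+10 = 24
ES_F = max(EF_B=7, EF_C=13, EF_E=24) = 24; EF_F = 24+2 = 26
Expected project duration μ = 26 weeks. Critical path: A → E → F.

Variance along critical path = 5.444 + 1.778 + 0.111 = 7.333; σ = 2.708 weeks.
D = μ + z·σ = 26 + 2.326·2.708 = 32.3 weeks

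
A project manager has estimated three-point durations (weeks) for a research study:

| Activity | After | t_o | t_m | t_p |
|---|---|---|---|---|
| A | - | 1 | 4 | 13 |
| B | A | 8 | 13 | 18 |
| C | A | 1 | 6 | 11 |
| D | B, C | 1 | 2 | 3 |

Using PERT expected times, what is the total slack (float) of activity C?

te_A = (1 + 4·4 + 13)/6 = 30/6 = 5
te_B = (8 + 4·13 + 18)/6 = 78/6 = 13
te_C = (1 + 4·6 + 11)/6 = 36/6 = 6
te_D = (1 + 4·2 + 3)/6 = 12/6 = 2

Forward pass:
ES_A = 0; EF_A = 5
ES_B = 5; EF_B = 5+13 = 18
ES_C = 5; EF_C = 5+6 = 11
ES_D = max(EF_B=18, EF_C=11) = 18; EF_D = 18+2 = 20
Expected project duration μ = 20 weeks. Critical path: A → B → D.

Backward pass:
LF_D = 20; LS_D = 20−2 = 18
LF_C = LS_D = 18; LS_C = 18−6 = 12
LF_B = LS_D = 18; LS_B = 18−13 = 5
LF_A = min(LS_B=5, LS_C=12) = 5; LS_A = 5−5 = 0
Slack_C = LS_C − ES_C = 12 − 5 = 7

7 weeks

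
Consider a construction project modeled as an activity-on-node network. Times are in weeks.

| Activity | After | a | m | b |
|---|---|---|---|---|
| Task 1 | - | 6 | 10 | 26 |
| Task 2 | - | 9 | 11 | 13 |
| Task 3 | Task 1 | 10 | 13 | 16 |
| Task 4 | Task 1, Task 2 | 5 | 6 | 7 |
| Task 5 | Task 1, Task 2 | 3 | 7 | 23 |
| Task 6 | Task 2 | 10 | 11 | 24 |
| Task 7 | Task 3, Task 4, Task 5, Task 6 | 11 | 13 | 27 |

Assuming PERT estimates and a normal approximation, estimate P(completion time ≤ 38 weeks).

0.324

te_Task 1 = (6 + 4·10 + 26)/6 = 72/6 = 12; σ²_Task 1 = ((26−6)/6)² = 11.111
te_Task 2 = (9 + 4·11 + 13)/6 = 66/6 = 11; σ²_Task 2 = ((13−9)/6)² = 0.444
te_Task 3 = (10 + 4·13 + 16)/6 = 78/6 = 13; σ²_Task 3 = ((16−10)/6)² = 1.000
te_Task 4 = (5 + 4·6 + 7)/6 = 36/6 = 6; σ²_Task 4 = ((7−5)/6)² = 0.111
te_Task 5 = (3 + 4·7 + 23)/6 = 54/6 = 9; σ²_Task 5 = ((23−3)/6)² = 11.111
te_Task 6 = (10 + 4·11 + 24)/6 = 78/6 = 13; σ²_Task 6 = ((24−10)/6)² = 5.444
te_Task 7 = (11 + 4·13 + 27)/6 = 90/6 = 15; σ²_Task 7 = ((27−11)/6)² = 7.111

Forward pass:
ES_Task 1 = 0; EF_Task 1 = 12
ES_Task 2 = 0; EF_Task 2 = 11
ES_Task 3 = 12; EF_Task 3 = 12+13 = 25
ES_Task 4 = max(EF_Task 1=12, EF_Task 2=11) = 12; EF_Task 4 = 12+6 = 18
ES_Task 5 = max(EF_Task 1=12, EF_Task 2=11) = 12; EF_Task 5 = 12+9 = 21
ES_Task 6 = 11; EF_Task 6 = 11+13 = 24
ES_Task 7 = max(EF_Task 3=25, EF_Task 4=18, EF_Task 5=21, EF_Task 6=24) = 25; EF_Task 7 = 25+15 = 40
Expected project duration μ = 40 weeks. Critical path: Task 1 → Task 3 → Task 7.

Variance along critical path = 11.111 + 1.000 + 7.111 = 19.222; σ = √19.222 = 4.384 weeks.
Z = (38 − 40) / 4.384 = -0.456
P(T ≤ 38) = Φ(-0.456) ≈ 0.324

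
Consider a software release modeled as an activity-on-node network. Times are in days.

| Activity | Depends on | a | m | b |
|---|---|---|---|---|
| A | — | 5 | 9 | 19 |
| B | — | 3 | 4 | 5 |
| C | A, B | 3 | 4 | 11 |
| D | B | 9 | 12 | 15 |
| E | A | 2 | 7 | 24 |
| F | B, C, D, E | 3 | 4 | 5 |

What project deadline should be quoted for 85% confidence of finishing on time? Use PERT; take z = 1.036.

27.5 days

te_A = (5 + 4·9 + 19)/6 = 60/6 = 10; σ²_A = ((19−5)/6)² = 5.444
te_B = (3 + 4·4 + 5)/6 = 24/6 = 4; σ²_B = ((5−3)/6)² = 0.111
te_C = (3 + 4·4 + 11)/6 = 30/6 = 5; σ²_C = ((11−3)/6)² = 1.778
te_D = (9 + 4·12 + 15)/6 = 72/6 = 12; σ²_D = ((15−9)/6)² = 1.000
te_E = (2 + 4·7 + 24)/6 = 54/6 = 9; σ²_E = ((24−2)/6)² = 13.444
te_F = (3 + 4·4 + 5)/6 = 24/6 = 4; σ²_F = ((5−3)/6)² = 0.111

Forward pass:
ES_A = 0; EF_A = 10
ES_B = 0; EF_B = 4
ES_C = max(EF_A=10, EF_B=4) = 10; EF_C = 10+5 = 15
ES_D = 4; EF_D = 4+12 = 16
ES_E = 10; EF_E = 10+9 = 19
ES_F = max(EF_B=4, EF_C=15, EF_D=16, EF_E=19) = 19; EF_F = 19+4 = 23
Expected project duration μ = 23 days. Critical path: A → E → F.

Variance along critical path = 5.444 + 13.444 + 0.111 = 19.000; σ = 4.359 days.
D = μ + z·σ = 23 + 1.036·4.359 = 27.5 days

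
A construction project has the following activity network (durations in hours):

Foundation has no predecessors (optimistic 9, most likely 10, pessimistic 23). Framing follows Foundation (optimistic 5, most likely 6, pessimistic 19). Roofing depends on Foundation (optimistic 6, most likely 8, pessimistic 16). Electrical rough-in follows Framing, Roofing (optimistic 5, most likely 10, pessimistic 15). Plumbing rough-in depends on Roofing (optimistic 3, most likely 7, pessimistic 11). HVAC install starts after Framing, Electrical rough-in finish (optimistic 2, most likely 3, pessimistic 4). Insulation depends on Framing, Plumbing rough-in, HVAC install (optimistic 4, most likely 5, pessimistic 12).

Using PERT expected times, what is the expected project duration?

te_Foundation = (9 + 4·10 + 23)/6 = 72/6 = 12
te_Framing = (5 + 4·6 + 19)/6 = 48/6 = 8
te_Roofing = (6 + 4·8 + 16)/6 = 54/6 = 9
te_Electrical rough-in = (5 + 4·10 + 15)/6 = 60/6 = 10
te_Plumbing rough-in = (3 + 4·7 + 11)/6 = 42/6 = 7
te_HVAC install = (2 + 4·3 + 4)/6 = 18/6 = 3
te_Insulation = (4 + 4·5 + 12)/6 = 36/6 = 6

Forward pass:
ES_Foundation = 0; EF_Foundation = 12
ES_Framing = 12; EF_Framing = 12+8 = 20
ES_Roofing = 12; EF_Roofing = 12+9 = 21
ES_Electrical rough-in = max(EF_Framing=20, EF_Roofing=21) = 21; EF_Electrical rough-in = 21+10 = 31
ES_Plumbing rough-in = 21; EF_Plumbing rough-in = 21+7 = 28
ES_HVAC install = max(EF_Framing=20, EF_Electrical rough-in=31) = 31; EF_HVAC install = 31+3 = 34
ES_Insulation = max(EF_Framing=20, EF_Plumbing rough-in=28, EF_HVAC install=34) = 34; EF_Insulation = 34+6 = 40
Expected project duration μ = 40 hours. Critical path: Foundation → Roofing → Electrical rough-in → HVAC install → Insulation.

40 hours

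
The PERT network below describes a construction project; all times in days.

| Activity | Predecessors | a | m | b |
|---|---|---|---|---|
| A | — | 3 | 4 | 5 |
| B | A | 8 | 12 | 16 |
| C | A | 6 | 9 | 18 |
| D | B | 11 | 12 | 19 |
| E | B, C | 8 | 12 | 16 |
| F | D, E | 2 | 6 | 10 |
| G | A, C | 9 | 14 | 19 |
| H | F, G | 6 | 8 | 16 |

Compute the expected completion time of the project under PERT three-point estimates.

te_A = (3 + 4·4 + 5)/6 = 24/6 = 4
te_B = (8 + 4·12 + 16)/6 = 72/6 = 12
te_C = (6 + 4·9 + 18)/6 = 60/6 = 10
te_D = (11 + 4·12 + 19)/6 = 78/6 = 13
te_E = (8 + 4·12 + 16)/6 = 72/6 = 12
te_F = (2 + 4·6 + 10)/6 = 36/6 = 6
te_G = (9 + 4·14 + 19)/6 = 84/6 = 14
te_H = (6 + 4·8 + 16)/6 = 54/6 = 9

Forward pass:
ES_A = 0; EF_A = 4
ES_B = 4; EF_B = 4+12 = 16
ES_C = 4; EF_C = 4+10 = 14
ES_D = 16; EF_D = 16+13 = 29
ES_E = max(EF_B=16, EF_C=14) = 16; EF_E = 16+12 = 28
ES_F = max(EF_D=29, EF_E=28) = 29; EF_F = 29+6 = 35
ES_G = max(EF_A=4, EF_C=14) = 14; EF_G = 14+14 = 28
ES_H = max(EF_F=35, EF_G=28) = 35; EF_H = 35+9 = 44
Expected project duration μ = 44 days. Critical path: A → B → D → F → H.

44 days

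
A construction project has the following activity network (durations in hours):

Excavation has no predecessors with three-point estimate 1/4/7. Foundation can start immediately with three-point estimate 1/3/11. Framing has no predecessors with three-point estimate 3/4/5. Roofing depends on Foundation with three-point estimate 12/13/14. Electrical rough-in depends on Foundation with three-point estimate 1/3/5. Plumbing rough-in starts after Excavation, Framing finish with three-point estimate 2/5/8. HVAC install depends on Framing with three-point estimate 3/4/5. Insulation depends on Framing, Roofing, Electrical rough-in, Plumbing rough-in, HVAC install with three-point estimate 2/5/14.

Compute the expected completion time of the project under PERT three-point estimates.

te_Excavation = (1 + 4·4 + 7)/6 = 24/6 = 4
te_Foundation = (1 + 4·3 + 11)/6 = 24/6 = 4
te_Framing = (3 + 4·4 + 5)/6 = 24/6 = 4
te_Roofing = (12 + 4·13 + 14)/6 = 78/6 = 13
te_Electrical rough-in = (1 + 4·3 + 5)/6 = 18/6 = 3
te_Plumbing rough-in = (2 + 4·5 + 8)/6 = 30/6 = 5
te_HVAC install = (3 + 4·4 + 5)/6 = 24/6 = 4
te_Insulation = (2 + 4·5 + 14)/6 = 36/6 = 6

Forward pass:
ES_Excavation = 0; EF_Excavation = 4
ES_Foundation = 0; EF_Foundation = 4
ES_Framing = 0; EF_Framing = 4
ES_Roofing = 4; EF_Roofing = 4+13 = 17
ES_Electrical rough-in = 4; EF_Electrical rough-in = 4+3 = 7
ES_Plumbing rough-in = max(EF_Excavation=4, EF_Framing=4) = 4; EF_Plumbing rough-in = 4+5 = 9
ES_HVAC install = 4; EF_HVAC install = 4+4 = 8
ES_Insulation = max(EF_Framing=4, EF_Roofing=17, EF_Electrical rough-in=7, EF_Plumbing rough-in=9, EF_HVAC install=8) = 17; EF_Insulation = 17+6 = 23
Expected project duration μ = 23 hours. Critical path: Foundation → Roofing → Insulation.

23 hours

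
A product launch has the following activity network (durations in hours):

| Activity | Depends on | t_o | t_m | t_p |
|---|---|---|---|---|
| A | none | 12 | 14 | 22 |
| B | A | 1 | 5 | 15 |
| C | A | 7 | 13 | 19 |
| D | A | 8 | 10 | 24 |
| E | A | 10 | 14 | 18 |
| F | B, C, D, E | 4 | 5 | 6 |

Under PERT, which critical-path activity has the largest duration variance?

A

te_A = (12 + 4·14 + 22)/6 = 90/6 = 15; σ²_A = ((22−12)/6)² = 2.778
te_B = (1 + 4·5 + 15)/6 = 36/6 = 6; σ²_B = ((15−1)/6)² = 5.444
te_C = (7 + 4·13 + 19)/6 = 78/6 = 13; σ²_C = ((19−7)/6)² = 4.000
te_D = (8 + 4·10 + 24)/6 = 72/6 = 12; σ²_D = ((24−8)/6)² = 7.111
te_E = (10 + 4·14 + 18)/6 = 84/6 = 14; σ²_E = ((18−10)/6)² = 1.778
te_F = (4 + 4·5 + 6)/6 = 30/6 = 5; σ²_F = ((6−4)/6)² = 0.111

Forward pass:
ES_A = 0; EF_A = 15
ES_B = 15; EF_B = 15+6 = 21
ES_C = 15; EF_C = 15+13 = 28
ES_D = 15; EF_D = 15+12 = 27
ES_E = 15; EF_E = 15+14 = 29
ES_F = max(EF_B=21, EF_C=28, EF_D=27, EF_E=29) = 29; EF_F = 29+5 = 34
Expected project duration μ = 34 hours. Critical path: A → E → F.

Variances on critical path: σ²_A=2.778, σ²_E=1.778, σ²_F=0.111.
Largest is σ²_A = 2.778.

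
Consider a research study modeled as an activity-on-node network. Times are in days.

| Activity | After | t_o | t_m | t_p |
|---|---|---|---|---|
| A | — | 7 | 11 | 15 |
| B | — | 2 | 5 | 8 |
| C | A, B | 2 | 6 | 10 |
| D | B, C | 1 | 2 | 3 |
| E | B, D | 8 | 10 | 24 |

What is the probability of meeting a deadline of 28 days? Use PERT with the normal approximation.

0.180

te_A = (7 + 4·11 + 15)/6 = 66/6 = 11; σ²_A = ((15−7)/6)² = 1.778
te_B = (2 + 4·5 + 8)/6 = 30/6 = 5; σ²_B = ((8−2)/6)² = 1.000
te_C = (2 + 4·6 + 10)/6 = 36/6 = 6; σ²_C = ((10−2)/6)² = 1.778
te_D = (1 + 4·2 + 3)/6 = 12/6 = 2; σ²_D = ((3−1)/6)² = 0.111
te_E = (8 + 4·10 + 24)/6 = 72/6 = 12; σ²_E = ((24−8)/6)² = 7.111

Forward pass:
ES_A = 0; EF_A = 11
ES_B = 0; EF_B = 5
ES_C = max(EF_A=11, EF_B=5) = 11; EF_C = 11+6 = 17
ES_D = max(EF_B=5, EF_C=17) = 17; EF_D = 17+2 = 19
ES_E = max(EF_B=5, EF_D=19) = 19; EF_E = 19+12 = 31
Expected project duration μ = 31 days. Critical path: A → C → D → E.

Variance along critical path = 1.778 + 1.778 + 0.111 + 7.111 = 10.778; σ = √10.778 = 3.283 days.
Z = (28 − 31) / 3.283 = -0.914
P(T ≤ 28) = Φ(-0.914) ≈ 0.180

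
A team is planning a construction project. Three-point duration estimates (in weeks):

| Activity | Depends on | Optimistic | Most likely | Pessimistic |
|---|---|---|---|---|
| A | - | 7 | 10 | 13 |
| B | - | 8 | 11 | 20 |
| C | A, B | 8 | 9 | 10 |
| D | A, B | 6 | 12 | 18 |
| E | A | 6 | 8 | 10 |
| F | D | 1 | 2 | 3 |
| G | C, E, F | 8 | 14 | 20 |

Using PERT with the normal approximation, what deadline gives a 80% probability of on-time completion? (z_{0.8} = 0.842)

te_A = (7 + 4·10 + 13)/6 = 60/6 = 10; σ²_A = ((13−7)/6)² = 1.000
te_B = (8 + 4·11 + 20)/6 = 72/6 = 12; σ²_B = ((20−8)/6)² = 4.000
te_C = (8 + 4·9 + 10)/6 = 54/6 = 9; σ²_C = ((10−8)/6)² = 0.111
te_D = (6 + 4·12 + 18)/6 = 72/6 = 12; σ²_D = ((18−6)/6)² = 4.000
te_E = (6 + 4·8 + 10)/6 = 48/6 = 8; σ²_E = ((10−6)/6)² = 0.444
te_F = (1 + 4·2 + 3)/6 = 12/6 = 2; σ²_F = ((3−1)/6)² = 0.111
te_G = (8 + 4·14 + 20)/6 = 84/6 = 14; σ²_G = ((20−8)/6)² = 4.000

Forward pass:
ES_A = 0; EF_A = 10
ES_B = 0; EF_B = 12
ES_C = max(EF_A=10, EF_B=12) = 12; EF_C = 12+9 = 21
ES_D = max(EF_A=10, EF_B=12) = 12; EF_D = 12+12 = 24
ES_E = 10; EF_E = 10+8 = 18
ES_F = 24; EF_F = 24+2 = 26
ES_G = max(EF_C=21, EF_E=18, EF_F=26) = 26; EF_G = 26+14 = 40
Expected project duration μ = 40 weeks. Critical path: B → D → F → G.

Variance along critical path = 4.000 + 4.000 + 0.111 + 4.000 = 12.111; σ = 3.480 weeks.
D = μ + z·σ = 40 + 0.842·3.480 = 42.9 weeks

42.9 weeks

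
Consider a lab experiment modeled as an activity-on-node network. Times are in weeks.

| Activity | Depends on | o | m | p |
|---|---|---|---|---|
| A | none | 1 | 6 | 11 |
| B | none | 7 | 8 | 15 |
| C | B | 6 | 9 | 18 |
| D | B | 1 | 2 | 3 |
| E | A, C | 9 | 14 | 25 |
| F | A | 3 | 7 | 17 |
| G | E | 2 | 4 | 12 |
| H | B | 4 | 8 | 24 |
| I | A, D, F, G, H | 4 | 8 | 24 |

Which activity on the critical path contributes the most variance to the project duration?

te_A = (1 + 4·6 + 11)/6 = 36/6 = 6; σ²_A = ((11−1)/6)² = 2.778
te_B = (7 + 4·8 + 15)/6 = 54/6 = 9; σ²_B = ((15−7)/6)² = 1.778
te_C = (6 + 4·9 + 18)/6 = 60/6 = 10; σ²_C = ((18−6)/6)² = 4.000
te_D = (1 + 4·2 + 3)/6 = 12/6 = 2; σ²_D = ((3−1)/6)² = 0.111
te_E = (9 + 4·14 + 25)/6 = 90/6 = 15; σ²_E = ((25−9)/6)² = 7.111
te_F = (3 + 4·7 + 17)/6 = 48/6 = 8; σ²_F = ((17−3)/6)² = 5.444
te_G = (2 + 4·4 + 12)/6 = 30/6 = 5; σ²_G = ((12−2)/6)² = 2.778
te_H = (4 + 4·8 + 24)/6 = 60/6 = 10; σ²_H = ((24−4)/6)² = 11.111
te_I = (4 + 4·8 + 24)/6 = 60/6 = 10; σ²_I = ((24−4)/6)² = 11.111

Forward pass:
ES_A = 0; EF_A = 6
ES_B = 0; EF_B = 9
ES_C = 9; EF_C = 9+10 = 19
ES_D = 9; EF_D = 9+2 = 11
ES_E = max(EF_A=6, EF_C=19) = 19; EF_E = 19+15 = 34
ES_F = 6; EF_F = 6+8 = 14
ES_G = 34; EF_G = 34+5 = 39
ES_H = 9; EF_H = 9+10 = 19
ES_I = max(EF_A=6, EF_D=11, EF_F=14, EF_G=39, EF_H=19) = 39; EF_I = 39+10 = 49
Expected project duration μ = 49 weeks. Critical path: B → C → E → G → I.

Variances on critical path: σ²_B=1.778, σ²_C=4.000, σ²_E=7.111, σ²_G=2.778, σ²_I=11.111.
Largest is σ²_I = 11.111.

I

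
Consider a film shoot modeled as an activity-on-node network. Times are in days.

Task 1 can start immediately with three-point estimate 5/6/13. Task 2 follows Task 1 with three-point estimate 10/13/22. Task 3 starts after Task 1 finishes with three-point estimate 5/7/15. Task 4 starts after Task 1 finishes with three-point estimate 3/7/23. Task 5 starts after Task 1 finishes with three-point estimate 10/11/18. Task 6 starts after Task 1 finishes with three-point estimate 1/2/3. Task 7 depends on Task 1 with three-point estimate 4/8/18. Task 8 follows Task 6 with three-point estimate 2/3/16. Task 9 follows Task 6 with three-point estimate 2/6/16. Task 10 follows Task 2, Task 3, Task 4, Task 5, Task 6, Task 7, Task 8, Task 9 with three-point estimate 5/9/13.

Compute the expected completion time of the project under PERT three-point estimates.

30 days

te_Task 1 = (5 + 4·6 + 13)/6 = 42/6 = 7
te_Task 2 = (10 + 4·13 + 22)/6 = 84/6 = 14
te_Task 3 = (5 + 4·7 + 15)/6 = 48/6 = 8
te_Task 4 = (3 + 4·7 + 23)/6 = 54/6 = 9
te_Task 5 = (10 + 4·11 + 18)/6 = 72/6 = 12
te_Task 6 = (1 + 4·2 + 3)/6 = 12/6 = 2
te_Task 7 = (4 + 4·8 + 18)/6 = 54/6 = 9
te_Task 8 = (2 + 4·3 + 16)/6 = 30/6 = 5
te_Task 9 = (2 + 4·6 + 16)/6 = 42/6 = 7
te_Task 10 = (5 + 4·9 + 13)/6 = 54/6 = 9

Forward pass:
ES_Task 1 = 0; EF_Task 1 = 7
ES_Task 2 = 7; EF_Task 2 = 7+14 = 21
ES_Task 3 = 7; EF_Task 3 = 7+8 = 15
ES_Task 4 = 7; EF_Task 4 = 7+9 = 16
ES_Task 5 = 7; EF_Task 5 = 7+12 = 19
ES_Task 6 = 7; EF_Task 6 = 7+2 = 9
ES_Task 7 = 7; EF_Task 7 = 7+9 = 16
ES_Task 8 = 9; EF_Task 8 = 9+5 = 14
ES_Task 9 = 9; EF_Task 9 = 9+7 = 16
ES_Task 10 = max(EF_Task 2=21, EF_Task 3=15, EF_Task 4=16, EF_Task 5=19, EF_Task 6=9, EF_Task 7=16, EF_Task 8=14, EF_Task 9=16) = 21; EF_Task 10 = 21+9 = 30
Expected project duration μ = 30 days. Critical path: Task 1 → Task 2 → Task 10.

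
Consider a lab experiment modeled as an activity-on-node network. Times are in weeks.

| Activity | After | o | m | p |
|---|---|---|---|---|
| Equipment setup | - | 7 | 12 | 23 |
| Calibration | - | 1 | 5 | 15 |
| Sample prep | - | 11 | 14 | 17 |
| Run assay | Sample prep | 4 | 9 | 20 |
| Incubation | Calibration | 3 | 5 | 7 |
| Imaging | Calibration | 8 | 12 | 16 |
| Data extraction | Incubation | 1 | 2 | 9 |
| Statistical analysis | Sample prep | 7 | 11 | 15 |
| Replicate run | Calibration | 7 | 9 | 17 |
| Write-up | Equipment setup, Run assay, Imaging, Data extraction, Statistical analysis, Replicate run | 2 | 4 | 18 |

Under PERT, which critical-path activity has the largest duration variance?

te_Equipment setup = (7 + 4·12 + 23)/6 = 78/6 = 13; σ²_Equipment setup = ((23−7)/6)² = 7.111
te_Calibration = (1 + 4·5 + 15)/6 = 36/6 = 6; σ²_Calibration = ((15−1)/6)² = 5.444
te_Sample prep = (11 + 4·14 + 17)/6 = 84/6 = 14; σ²_Sample prep = ((17−11)/6)² = 1.000
te_Run assay = (4 + 4·9 + 20)/6 = 60/6 = 10; σ²_Run assay = ((20−4)/6)² = 7.111
te_Incubation = (3 + 4·5 + 7)/6 = 30/6 = 5; σ²_Incubation = ((7−3)/6)² = 0.444
te_Imaging = (8 + 4·12 + 16)/6 = 72/6 = 12; σ²_Imaging = ((16−8)/6)² = 1.778
te_Data extraction = (1 + 4·2 + 9)/6 = 18/6 = 3; σ²_Data extraction = ((9−1)/6)² = 1.778
te_Statistical analysis = (7 + 4·11 + 15)/6 = 66/6 = 11; σ²_Statistical analysis = ((15−7)/6)² = 1.778
te_Replicate run = (7 + 4·9 + 17)/6 = 60/6 = 10; σ²_Replicate run = ((17−7)/6)² = 2.778
te_Write-up = (2 + 4·4 + 18)/6 = 36/6 = 6; σ²_Write-up = ((18−2)/6)² = 7.111

Forward pass:
ES_Equipment setup = 0; EF_Equipment setup = 13
ES_Calibration = 0; EF_Calibration = 6
ES_Sample prep = 0; EF_Sample prep = 14
ES_Run assay = 14; EF_Run assay = 14+10 = 24
ES_Incubation = 6; EF_Incubation = 6+5 = 11
ES_Imaging = 6; EF_Imaging = 6+12 = 18
ES_Data extraction = 11; EF_Data extraction = 11+3 = 14
ES_Statistical analysis = 14; EF_Statistical analysis = 14+11 = 25
ES_Replicate run = 6; EF_Replicate run = 6+10 = 16
ES_Write-up = max(EF_Equipment setup=13, EF_Run assay=24, EF_Imaging=18, EF_Data extraction=14, EF_Statistical analysis=25, EF_Replicate run=16) = 25; EF_Write-up = 25+6 = 31
Expected project duration μ = 31 weeks. Critical path: Sample prep → Statistical analysis → Write-up.

Variances on critical path: σ²_Sample prep=1.000, σ²_Statistical analysis=1.778, σ²_Write-up=7.111.
Largest is σ²_Write-up = 7.111.

Write-up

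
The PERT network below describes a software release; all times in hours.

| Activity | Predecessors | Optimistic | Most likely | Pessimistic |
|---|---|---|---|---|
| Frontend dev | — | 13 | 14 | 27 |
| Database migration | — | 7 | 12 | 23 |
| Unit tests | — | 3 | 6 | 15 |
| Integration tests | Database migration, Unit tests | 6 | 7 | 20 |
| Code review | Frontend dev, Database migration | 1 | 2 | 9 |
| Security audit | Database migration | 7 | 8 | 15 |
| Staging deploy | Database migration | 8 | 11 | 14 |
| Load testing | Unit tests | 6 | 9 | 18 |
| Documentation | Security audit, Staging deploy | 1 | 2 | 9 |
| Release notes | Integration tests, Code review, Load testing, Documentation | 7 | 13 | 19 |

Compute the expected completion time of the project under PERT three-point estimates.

40 hours

te_Frontend dev = (13 + 4·14 + 27)/6 = 96/6 = 16
te_Database migration = (7 + 4·12 + 23)/6 = 78/6 = 13
te_Unit tests = (3 + 4·6 + 15)/6 = 42/6 = 7
te_Integration tests = (6 + 4·7 + 20)/6 = 54/6 = 9
te_Code review = (1 + 4·2 + 9)/6 = 18/6 = 3
te_Security audit = (7 + 4·8 + 15)/6 = 54/6 = 9
te_Staging deploy = (8 + 4·11 + 14)/6 = 66/6 = 11
te_Load testing = (6 + 4·9 + 18)/6 = 60/6 = 10
te_Documentation = (1 + 4·2 + 9)/6 = 18/6 = 3
te_Release notes = (7 + 4·13 + 19)/6 = 78/6 = 13

Forward pass:
ES_Frontend dev = 0; EF_Frontend dev = 16
ES_Database migration = 0; EF_Database migration = 13
ES_Unit tests = 0; EF_Unit tests = 7
ES_Integration tests = max(EF_Database migration=13, EF_Unit tests=7) = 13; EF_Integration tests = 13+9 = 22
ES_Code review = max(EF_Frontend dev=16, EF_Database migration=13) = 16; EF_Code review = 16+3 = 19
ES_Security audit = 13; EF_Security audit = 13+9 = 22
ES_Staging deploy = 13; EF_Staging deploy = 13+11 = 24
ES_Load testing = 7; EF_Load testing = 7+10 = 17
ES_Documentation = max(EF_Security audit=22, EF_Staging deploy=24) = 24; EF_Documentation = 24+3 = 27
ES_Release notes = max(EF_Integration tests=22, EF_Code review=19, EF_Load testing=17, EF_Documentation=27) = 27; EF_Release notes = 27+13 = 40
Expected project duration μ = 40 hours. Critical path: Database migration → Staging deploy → Documentation → Release notes.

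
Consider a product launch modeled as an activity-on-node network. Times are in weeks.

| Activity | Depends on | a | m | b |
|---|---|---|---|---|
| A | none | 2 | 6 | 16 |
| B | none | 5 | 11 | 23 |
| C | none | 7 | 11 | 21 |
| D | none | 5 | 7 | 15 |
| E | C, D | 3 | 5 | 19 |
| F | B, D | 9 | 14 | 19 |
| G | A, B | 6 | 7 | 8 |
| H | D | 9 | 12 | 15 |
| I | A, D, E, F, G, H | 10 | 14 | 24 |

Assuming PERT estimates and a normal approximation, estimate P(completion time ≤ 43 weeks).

te_A = (2 + 4·6 + 16)/6 = 42/6 = 7; σ²_A = ((16−2)/6)² = 5.444
te_B = (5 + 4·11 + 23)/6 = 72/6 = 12; σ²_B = ((23−5)/6)² = 9.000
te_C = (7 + 4·11 + 21)/6 = 72/6 = 12; σ²_C = ((21−7)/6)² = 5.444
te_D = (5 + 4·7 + 15)/6 = 48/6 = 8; σ²_D = ((15−5)/6)² = 2.778
te_E = (3 + 4·5 + 19)/6 = 42/6 = 7; σ²_E = ((19−3)/6)² = 7.111
te_F = (9 + 4·14 + 19)/6 = 84/6 = 14; σ²_F = ((19−9)/6)² = 2.778
te_G = (6 + 4·7 + 8)/6 = 42/6 = 7; σ²_G = ((8−6)/6)² = 0.111
te_H = (9 + 4·12 + 15)/6 = 72/6 = 12; σ²_H = ((15−9)/6)² = 1.000
te_I = (10 + 4·14 + 24)/6 = 90/6 = 15; σ²_I = ((24−10)/6)² = 5.444

Forward pass:
ES_A = 0; EF_A = 7
ES_B = 0; EF_B = 12
ES_C = 0; EF_C = 12
ES_D = 0; EF_D = 8
ES_E = max(EF_C=12, EF_D=8) = 12; EF_E = 12+7 = 19
ES_F = max(EF_B=12, EF_D=8) = 12; EF_F = 12+14 = 26
ES_G = max(EF_A=7, EF_B=12) = 12; EF_G = 12+7 = 19
ES_H = 8; EF_H = 8+12 = 20
ES_I = max(EF_A=7, EF_D=8, EF_E=19, EF_F=26, EF_G=19, EF_H=20) = 26; EF_I = 26+15 = 41
Expected project duration μ = 41 weeks. Critical path: B → F → I.

Variance along critical path = 9.000 + 2.778 + 5.444 = 17.222; σ = √17.222 = 4.150 weeks.
Z = (43 − 41) / 4.150 = 0.482
P(T ≤ 43) = Φ(0.482) ≈ 0.685

0.685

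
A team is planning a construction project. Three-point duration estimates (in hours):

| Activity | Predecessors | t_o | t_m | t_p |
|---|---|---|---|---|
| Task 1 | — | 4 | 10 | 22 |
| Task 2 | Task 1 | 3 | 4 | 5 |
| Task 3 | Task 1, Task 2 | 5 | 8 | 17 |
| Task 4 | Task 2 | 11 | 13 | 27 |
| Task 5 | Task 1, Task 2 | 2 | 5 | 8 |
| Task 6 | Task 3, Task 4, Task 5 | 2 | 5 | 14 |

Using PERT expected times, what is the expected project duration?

te_Task 1 = (4 + 4·10 + 22)/6 = 66/6 = 11
te_Task 2 = (3 + 4·4 + 5)/6 = 24/6 = 4
te_Task 3 = (5 + 4·8 + 17)/6 = 54/6 = 9
te_Task 4 = (11 + 4·13 + 27)/6 = 90/6 = 15
te_Task 5 = (2 + 4·5 + 8)/6 = 30/6 = 5
te_Task 6 = (2 + 4·5 + 14)/6 = 36/6 = 6

Forward pass:
ES_Task 1 = 0; EF_Task 1 = 11
ES_Task 2 = 11; EF_Task 2 = 11+4 = 15
ES_Task 3 = max(EF_Task 1=11, EF_Task 2=15) = 15; EF_Task 3 = 15+9 = 24
ES_Task 4 = 15; EF_Task 4 = 15+15 = 30
ES_Task 5 = max(EF_Task 1=11, EF_Task 2=15) = 15; EF_Task 5 = 15+5 = 20
ES_Task 6 = max(EF_Task 3=24, EF_Task 4=30, EF_Task 5=20) = 30; EF_Task 6 = 30+6 = 36
Expected project duration μ = 36 hours. Critical path: Task 1 → Task 2 → Task 4 → Task 6.

36 hours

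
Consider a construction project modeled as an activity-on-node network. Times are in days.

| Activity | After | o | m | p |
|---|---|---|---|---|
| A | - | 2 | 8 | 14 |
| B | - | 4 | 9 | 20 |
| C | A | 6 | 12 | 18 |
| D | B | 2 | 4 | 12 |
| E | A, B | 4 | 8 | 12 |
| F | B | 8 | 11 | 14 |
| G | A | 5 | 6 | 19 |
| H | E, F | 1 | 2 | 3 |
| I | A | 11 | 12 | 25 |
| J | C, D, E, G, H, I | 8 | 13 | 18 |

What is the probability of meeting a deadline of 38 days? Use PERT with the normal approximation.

0.727

te_A = (2 + 4·8 + 14)/6 = 48/6 = 8; σ²_A = ((14−2)/6)² = 4.000
te_B = (4 + 4·9 + 20)/6 = 60/6 = 10; σ²_B = ((20−4)/6)² = 7.111
te_C = (6 + 4·12 + 18)/6 = 72/6 = 12; σ²_C = ((18−6)/6)² = 4.000
te_D = (2 + 4·4 + 12)/6 = 30/6 = 5; σ²_D = ((12−2)/6)² = 2.778
te_E = (4 + 4·8 + 12)/6 = 48/6 = 8; σ²_E = ((12−4)/6)² = 1.778
te_F = (8 + 4·11 + 14)/6 = 66/6 = 11; σ²_F = ((14−8)/6)² = 1.000
te_G = (5 + 4·6 + 19)/6 = 48/6 = 8; σ²_G = ((19−5)/6)² = 5.444
te_H = (1 + 4·2 + 3)/6 = 12/6 = 2; σ²_H = ((3−1)/6)² = 0.111
te_I = (11 + 4·12 + 25)/6 = 84/6 = 14; σ²_I = ((25−11)/6)² = 5.444
te_J = (8 + 4·13 + 18)/6 = 78/6 = 13; σ²_J = ((18−8)/6)² = 2.778

Forward pass:
ES_A = 0; EF_A = 8
ES_B = 0; EF_B = 10
ES_C = 8; EF_C = 8+12 = 20
ES_D = 10; EF_D = 10+5 = 15
ES_E = max(EF_A=8, EF_B=10) = 10; EF_E = 10+8 = 18
ES_F = 10; EF_F = 10+11 = 21
ES_G = 8; EF_G = 8+8 = 16
ES_H = max(EF_E=18, EF_F=21) = 21; EF_H = 21+2 = 23
ES_I = 8; EF_I = 8+14 = 22
ES_J = max(EF_C=20, EF_D=15, EF_E=18, EF_G=16, EF_H=23, EF_I=22) = 23; EF_J = 23+13 = 36
Expected project duration μ = 36 days. Critical path: B → F → H → J.

Variance along critical path = 7.111 + 1.000 + 0.111 + 2.778 = 11.000; σ = √11.000 = 3.317 days.
Z = (38 − 36) / 3.317 = 0.603
P(T ≤ 38) = Φ(0.603) ≈ 0.727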